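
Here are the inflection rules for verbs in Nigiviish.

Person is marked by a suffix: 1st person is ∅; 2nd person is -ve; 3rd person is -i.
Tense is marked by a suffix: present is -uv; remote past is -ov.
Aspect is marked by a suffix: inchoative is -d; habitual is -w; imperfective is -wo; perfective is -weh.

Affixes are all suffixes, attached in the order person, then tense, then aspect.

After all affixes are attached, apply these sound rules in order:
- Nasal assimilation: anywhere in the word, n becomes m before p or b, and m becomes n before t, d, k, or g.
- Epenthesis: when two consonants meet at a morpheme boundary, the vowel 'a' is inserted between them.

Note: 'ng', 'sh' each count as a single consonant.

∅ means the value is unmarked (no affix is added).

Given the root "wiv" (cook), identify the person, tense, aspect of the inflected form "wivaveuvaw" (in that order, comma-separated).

2nd person, present, habitual

Segment: wiv-ve-uv-w.
person: -ve → 2nd person.
tense: -uv → present.
aspect: -w → habitual.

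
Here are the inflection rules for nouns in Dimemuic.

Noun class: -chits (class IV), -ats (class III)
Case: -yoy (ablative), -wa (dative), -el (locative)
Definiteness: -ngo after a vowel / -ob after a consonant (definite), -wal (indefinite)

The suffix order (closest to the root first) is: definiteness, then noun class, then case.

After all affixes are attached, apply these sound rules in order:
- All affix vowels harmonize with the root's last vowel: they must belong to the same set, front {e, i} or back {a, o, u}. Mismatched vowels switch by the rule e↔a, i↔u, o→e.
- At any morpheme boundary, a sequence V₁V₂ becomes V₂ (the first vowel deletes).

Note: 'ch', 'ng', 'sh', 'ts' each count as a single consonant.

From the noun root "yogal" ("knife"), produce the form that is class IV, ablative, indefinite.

Attach definiteness indefinite -wal → yogalwal.
Attach noun class class IV -chits → yogalwalchits.
Attach case ablative -yoy → yogalwalchitsyoy.
Apply vowel harmony: yogalwalchitsyoy → yogalwalchutsyoy.
Vowel deletion: no change.

yogalwalchutsyoy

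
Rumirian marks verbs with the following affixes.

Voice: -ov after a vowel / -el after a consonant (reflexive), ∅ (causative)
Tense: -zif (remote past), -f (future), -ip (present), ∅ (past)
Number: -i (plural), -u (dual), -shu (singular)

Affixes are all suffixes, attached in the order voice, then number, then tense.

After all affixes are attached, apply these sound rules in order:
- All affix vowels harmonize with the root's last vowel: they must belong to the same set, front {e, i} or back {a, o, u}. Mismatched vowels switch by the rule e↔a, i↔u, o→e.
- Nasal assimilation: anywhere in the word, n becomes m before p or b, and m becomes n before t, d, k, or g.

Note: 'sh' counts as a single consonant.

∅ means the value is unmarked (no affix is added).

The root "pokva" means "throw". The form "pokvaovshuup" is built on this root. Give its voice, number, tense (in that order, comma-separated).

reflexive, singular, present

Segment: pokva-ov-shu-ip.
voice: -ov/el → reflexive.
number: -shu → singular.
tense: -ip → present.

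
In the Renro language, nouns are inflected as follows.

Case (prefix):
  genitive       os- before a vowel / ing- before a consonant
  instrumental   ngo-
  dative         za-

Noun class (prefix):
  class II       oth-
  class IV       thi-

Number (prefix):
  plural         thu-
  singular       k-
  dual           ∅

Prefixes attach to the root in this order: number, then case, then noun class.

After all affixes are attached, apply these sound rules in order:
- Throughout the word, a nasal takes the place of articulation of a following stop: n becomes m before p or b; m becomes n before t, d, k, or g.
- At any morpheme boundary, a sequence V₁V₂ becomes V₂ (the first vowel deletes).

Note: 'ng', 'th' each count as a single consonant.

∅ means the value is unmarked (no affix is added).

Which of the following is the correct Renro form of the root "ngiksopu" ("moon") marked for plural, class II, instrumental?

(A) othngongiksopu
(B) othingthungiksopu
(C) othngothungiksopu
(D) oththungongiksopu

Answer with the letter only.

Attach number plural thu- → thungiksopu.
Attach case instrumental ngo- → ngothungiksopu.
Attach noun class class II oth- → othngothungiksopu.
Nasal assimilation: no change.
Vowel deletion: no change.
So the correct form is othngothungiksopu, option (C).
(B) othingthungiksopu is wrong: it uses genitive instead of instrumental for case.
(D) oththungongiksopu is wrong: it has the affixes in the wrong order.
(A) othngongiksopu is wrong: it uses dual instead of plural for number.

C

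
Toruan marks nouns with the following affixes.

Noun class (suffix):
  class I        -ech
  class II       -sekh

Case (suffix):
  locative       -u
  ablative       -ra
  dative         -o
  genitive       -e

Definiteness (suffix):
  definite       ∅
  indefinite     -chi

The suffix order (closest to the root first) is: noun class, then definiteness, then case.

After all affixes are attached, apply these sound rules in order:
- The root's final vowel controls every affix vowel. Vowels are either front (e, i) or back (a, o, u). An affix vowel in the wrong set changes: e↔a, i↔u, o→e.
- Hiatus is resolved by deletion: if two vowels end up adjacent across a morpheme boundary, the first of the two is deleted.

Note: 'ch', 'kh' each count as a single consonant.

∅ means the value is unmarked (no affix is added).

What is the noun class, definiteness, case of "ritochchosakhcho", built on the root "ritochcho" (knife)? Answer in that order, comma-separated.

Segment: ritochcho-sekh-chi-o.
noun class: -sekh → class II.
definiteness: -chi → indefinite.
case: -o → dative.

class II, indefinite, dative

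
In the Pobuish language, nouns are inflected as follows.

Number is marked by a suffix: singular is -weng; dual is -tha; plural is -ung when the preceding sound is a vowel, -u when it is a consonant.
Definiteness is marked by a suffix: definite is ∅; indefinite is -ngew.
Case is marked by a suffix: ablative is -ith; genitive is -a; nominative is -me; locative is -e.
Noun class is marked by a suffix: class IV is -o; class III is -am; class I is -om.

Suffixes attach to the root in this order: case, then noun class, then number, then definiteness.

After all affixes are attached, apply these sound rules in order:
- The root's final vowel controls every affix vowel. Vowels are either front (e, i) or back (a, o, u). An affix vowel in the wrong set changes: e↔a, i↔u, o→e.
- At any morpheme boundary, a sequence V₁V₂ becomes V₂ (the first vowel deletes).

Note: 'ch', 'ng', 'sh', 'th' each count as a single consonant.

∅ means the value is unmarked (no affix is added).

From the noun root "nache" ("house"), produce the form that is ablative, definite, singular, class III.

nachithemweng

Attach case ablative -ith → nacheith.
Attach noun class class III -am → nacheitham.
Attach number singular -weng → nacheithamweng.
definiteness = definite: zero marking, form stays nacheithamweng.
Apply vowel harmony: nacheithamweng → nacheithemweng.
Apply vowel deletion: nacheithemweng → nachithemweng.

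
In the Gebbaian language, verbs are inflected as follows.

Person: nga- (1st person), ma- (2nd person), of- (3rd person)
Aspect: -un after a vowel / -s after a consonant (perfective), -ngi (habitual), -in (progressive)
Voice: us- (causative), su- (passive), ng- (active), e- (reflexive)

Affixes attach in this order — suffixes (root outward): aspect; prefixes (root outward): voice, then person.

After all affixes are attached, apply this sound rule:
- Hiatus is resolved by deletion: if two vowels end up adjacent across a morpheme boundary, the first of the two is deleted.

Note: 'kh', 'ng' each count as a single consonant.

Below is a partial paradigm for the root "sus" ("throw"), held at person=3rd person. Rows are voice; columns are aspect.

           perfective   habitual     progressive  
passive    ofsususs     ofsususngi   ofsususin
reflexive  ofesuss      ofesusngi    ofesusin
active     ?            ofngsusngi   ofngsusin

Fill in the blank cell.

ofngsuss

Attach voice active ng- → ngsus.
Attach person 3rd person of- → ofngsus.
Attach aspect perfective -s (after consonant 's') → ofngsuss.
Vowel deletion: no change.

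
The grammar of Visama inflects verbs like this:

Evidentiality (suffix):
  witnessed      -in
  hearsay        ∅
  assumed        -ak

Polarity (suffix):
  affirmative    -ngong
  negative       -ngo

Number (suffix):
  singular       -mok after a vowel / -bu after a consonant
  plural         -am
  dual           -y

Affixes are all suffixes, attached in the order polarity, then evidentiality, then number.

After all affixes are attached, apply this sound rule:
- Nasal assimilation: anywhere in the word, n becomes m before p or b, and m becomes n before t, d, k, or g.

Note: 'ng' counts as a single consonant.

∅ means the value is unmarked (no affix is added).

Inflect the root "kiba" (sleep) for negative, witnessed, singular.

Attach polarity negative -ngo → kibango.
Attach evidentiality witnessed -in → kibangoin.
Attach number singular -bu (after consonant 'n') → kibangoinbu.
Apply nasal assimilation: kibangoinbu → kibangoimbu.

kibangoimbu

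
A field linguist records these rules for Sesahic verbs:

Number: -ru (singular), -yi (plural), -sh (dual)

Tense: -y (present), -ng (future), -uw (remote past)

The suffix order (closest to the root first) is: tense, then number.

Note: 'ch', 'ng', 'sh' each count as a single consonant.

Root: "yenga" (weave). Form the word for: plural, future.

Attach tense future -ng → yengang.
Attach number plural -yi → yengangyi.

yengangyi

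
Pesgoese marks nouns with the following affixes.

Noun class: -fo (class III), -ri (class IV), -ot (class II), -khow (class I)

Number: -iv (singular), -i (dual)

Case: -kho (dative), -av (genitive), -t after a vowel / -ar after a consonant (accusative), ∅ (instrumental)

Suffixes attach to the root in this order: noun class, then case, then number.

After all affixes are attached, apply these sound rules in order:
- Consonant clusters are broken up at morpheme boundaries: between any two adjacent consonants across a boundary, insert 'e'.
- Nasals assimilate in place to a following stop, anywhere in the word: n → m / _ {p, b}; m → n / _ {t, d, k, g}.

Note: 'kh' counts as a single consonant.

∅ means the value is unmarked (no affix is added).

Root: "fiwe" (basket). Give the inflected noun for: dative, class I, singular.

Attach noun class class I -khow → fiwekhow.
Attach case dative -kho → fiwekhowkho.
Attach number singular -iv → fiwekhowkhoiv.
Apply epenthesis: fiwekhowkhoiv → fiwekhowekhoiv.
Nasal assimilation: no change.

fiwekhowekhoiv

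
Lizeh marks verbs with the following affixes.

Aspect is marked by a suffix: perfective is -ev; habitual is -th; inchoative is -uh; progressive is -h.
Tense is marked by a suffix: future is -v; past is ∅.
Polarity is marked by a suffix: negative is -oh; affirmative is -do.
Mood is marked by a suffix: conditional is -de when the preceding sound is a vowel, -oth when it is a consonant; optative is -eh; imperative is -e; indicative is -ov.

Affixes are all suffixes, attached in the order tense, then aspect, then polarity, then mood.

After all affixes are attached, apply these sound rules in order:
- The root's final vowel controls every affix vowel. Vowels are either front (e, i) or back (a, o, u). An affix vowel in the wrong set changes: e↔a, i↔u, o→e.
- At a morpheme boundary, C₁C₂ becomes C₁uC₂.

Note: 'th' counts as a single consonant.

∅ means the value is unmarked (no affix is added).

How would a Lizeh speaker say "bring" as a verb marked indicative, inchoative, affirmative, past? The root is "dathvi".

dathviihudeev

tense = past: zero marking, form stays dathvi.
Attach aspect inchoative -uh → dathviuh.
Attach polarity affirmative -do → dathviuhdo.
Attach mood indicative -ov → dathviuhdoov.
Apply vowel harmony: dathviuhdoov → dathviihdeev.
Apply epenthesis: dathviihdeev → dathviihudeev.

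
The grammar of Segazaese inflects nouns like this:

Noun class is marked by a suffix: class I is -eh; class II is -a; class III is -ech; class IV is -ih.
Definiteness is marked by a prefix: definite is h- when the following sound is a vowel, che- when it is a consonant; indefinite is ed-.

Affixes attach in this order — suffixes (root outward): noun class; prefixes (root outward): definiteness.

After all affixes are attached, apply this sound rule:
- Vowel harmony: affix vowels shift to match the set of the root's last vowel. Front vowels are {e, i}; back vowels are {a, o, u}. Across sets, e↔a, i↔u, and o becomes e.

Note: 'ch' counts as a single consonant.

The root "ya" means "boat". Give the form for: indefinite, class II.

adyaa

Attach noun class class II -a → yaa.
Attach definiteness indefinite ed- → edyaa.
Apply vowel harmony: edyaa → adyaa.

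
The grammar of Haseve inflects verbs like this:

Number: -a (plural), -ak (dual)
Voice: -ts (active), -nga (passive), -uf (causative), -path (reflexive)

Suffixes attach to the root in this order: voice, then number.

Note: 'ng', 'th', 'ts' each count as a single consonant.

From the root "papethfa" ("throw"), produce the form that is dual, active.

papethfatsak

Attach voice active -ts → papethfats.
Attach number dual -ak → papethfatsak.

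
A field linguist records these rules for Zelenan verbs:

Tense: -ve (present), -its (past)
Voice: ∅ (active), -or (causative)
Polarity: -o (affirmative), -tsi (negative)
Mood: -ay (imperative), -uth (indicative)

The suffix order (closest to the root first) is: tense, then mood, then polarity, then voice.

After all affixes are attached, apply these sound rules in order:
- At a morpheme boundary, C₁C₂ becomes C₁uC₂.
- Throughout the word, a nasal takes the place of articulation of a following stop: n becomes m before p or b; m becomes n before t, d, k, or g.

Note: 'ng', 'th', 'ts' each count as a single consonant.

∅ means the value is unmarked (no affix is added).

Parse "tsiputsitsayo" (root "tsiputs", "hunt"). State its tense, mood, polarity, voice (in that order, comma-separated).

Segment: tsiputs-its-ay-o.
tense: -its → past.
mood: -ay → imperative.
polarity: -o → affirmative.
voice: ∅ → active.

past, imperative, affirmative, active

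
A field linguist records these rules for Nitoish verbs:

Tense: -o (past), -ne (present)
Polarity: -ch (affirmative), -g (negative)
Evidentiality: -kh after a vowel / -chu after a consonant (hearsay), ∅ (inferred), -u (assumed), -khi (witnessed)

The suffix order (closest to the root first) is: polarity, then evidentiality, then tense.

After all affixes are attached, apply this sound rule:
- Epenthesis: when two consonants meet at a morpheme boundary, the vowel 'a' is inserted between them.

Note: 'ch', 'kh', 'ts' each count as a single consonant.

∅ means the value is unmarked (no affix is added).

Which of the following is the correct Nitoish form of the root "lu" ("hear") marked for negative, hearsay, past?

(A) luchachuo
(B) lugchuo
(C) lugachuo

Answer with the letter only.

C

Attach polarity negative -g → lug.
Attach evidentiality hearsay -chu (after consonant 'g') → lugchu.
Attach tense past -o → lugchuo.
Apply epenthesis: lugchuo → lugachuo.
So the correct form is lugachuo, option (C).
(A) luchachuo is wrong: it uses affirmative instead of negative for polarity.
(B) lugchuo is wrong: it fails to apply the sound rule(s).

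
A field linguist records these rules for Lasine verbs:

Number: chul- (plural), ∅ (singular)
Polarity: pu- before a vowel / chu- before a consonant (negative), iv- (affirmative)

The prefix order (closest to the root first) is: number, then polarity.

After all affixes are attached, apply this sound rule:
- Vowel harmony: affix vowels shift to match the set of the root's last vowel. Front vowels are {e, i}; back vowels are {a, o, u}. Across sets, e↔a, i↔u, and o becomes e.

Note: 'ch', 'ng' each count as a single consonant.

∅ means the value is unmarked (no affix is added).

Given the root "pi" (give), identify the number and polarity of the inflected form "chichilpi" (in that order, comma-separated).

Segment: chu-chul-pi.
number: chul- → plural.
polarity: pu/chu- → negative.

plural, negative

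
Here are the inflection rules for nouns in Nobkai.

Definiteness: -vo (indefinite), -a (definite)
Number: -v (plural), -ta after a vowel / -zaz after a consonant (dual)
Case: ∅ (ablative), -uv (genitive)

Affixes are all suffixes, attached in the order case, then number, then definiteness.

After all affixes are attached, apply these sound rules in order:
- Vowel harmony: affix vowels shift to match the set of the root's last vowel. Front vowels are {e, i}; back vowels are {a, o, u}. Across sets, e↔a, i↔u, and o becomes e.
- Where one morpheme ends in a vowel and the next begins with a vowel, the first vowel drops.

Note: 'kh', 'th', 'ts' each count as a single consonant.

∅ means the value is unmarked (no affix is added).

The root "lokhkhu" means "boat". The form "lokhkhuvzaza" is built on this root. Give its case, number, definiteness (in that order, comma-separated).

genitive, dual, definite

Segment: lokhkhu-uv-zaz-a.
case: -uv → genitive.
number: -ta/zaz → dual.
definiteness: -a → definite.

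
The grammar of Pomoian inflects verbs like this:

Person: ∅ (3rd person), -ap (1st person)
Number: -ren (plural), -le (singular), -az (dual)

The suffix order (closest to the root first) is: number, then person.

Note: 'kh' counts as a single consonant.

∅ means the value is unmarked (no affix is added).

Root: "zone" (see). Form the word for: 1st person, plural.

Attach number plural -ren → zoneren.
Attach person 1st person -ap → zonerenap.

zonerenap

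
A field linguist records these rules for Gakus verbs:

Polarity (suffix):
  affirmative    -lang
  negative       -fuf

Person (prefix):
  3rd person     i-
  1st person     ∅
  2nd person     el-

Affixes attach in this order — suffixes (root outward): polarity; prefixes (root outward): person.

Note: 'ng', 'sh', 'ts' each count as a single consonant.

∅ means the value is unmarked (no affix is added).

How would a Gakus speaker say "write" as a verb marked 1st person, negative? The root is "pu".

person = 1st person: zero marking, form stays pu.
Attach polarity negative -fuf → pufuf.

pufuf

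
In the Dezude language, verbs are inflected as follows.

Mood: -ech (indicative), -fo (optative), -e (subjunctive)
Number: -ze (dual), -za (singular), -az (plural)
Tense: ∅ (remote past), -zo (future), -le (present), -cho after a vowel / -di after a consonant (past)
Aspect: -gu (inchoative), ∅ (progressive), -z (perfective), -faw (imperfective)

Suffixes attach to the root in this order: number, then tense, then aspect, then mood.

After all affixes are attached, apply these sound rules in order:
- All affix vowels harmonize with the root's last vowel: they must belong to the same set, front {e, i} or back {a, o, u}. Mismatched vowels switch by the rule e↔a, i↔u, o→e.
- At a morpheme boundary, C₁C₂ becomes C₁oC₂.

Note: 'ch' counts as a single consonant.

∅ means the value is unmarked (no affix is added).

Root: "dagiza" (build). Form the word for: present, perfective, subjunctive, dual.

dagizazalaza

Attach number dual -ze → dagizaze.
Attach tense present -le → dagizazele.
Attach aspect perfective -z → dagizazelez.
Attach mood subjunctive -e → dagizazeleze.
Apply vowel harmony: dagizazeleze → dagizazalaza.
Epenthesis: no change.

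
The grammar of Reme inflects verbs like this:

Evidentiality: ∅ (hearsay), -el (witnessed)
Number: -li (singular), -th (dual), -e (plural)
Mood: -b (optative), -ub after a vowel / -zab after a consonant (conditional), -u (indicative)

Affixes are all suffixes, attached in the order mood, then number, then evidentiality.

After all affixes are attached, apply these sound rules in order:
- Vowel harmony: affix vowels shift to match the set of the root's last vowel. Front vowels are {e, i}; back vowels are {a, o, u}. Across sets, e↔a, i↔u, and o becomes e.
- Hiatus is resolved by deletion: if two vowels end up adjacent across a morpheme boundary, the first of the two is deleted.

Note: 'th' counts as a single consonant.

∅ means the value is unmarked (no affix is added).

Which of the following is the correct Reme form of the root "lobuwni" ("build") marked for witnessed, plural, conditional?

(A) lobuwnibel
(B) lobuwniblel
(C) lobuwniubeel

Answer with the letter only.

A

Attach mood conditional -ub (after vowel 'i') → lobuwniub.
Attach number plural -e → lobuwniube.
Attach evidentiality witnessed -el → lobuwniubeel.
Apply vowel harmony: lobuwniubeel → lobuwniibeel.
Apply vowel deletion: lobuwniibeel → lobuwnibel.
So the correct form is lobuwnibel, option (A).
(C) lobuwniubeel is wrong: it fails to apply the sound rule(s).
(B) lobuwniblel is wrong: it uses singular instead of plural for number.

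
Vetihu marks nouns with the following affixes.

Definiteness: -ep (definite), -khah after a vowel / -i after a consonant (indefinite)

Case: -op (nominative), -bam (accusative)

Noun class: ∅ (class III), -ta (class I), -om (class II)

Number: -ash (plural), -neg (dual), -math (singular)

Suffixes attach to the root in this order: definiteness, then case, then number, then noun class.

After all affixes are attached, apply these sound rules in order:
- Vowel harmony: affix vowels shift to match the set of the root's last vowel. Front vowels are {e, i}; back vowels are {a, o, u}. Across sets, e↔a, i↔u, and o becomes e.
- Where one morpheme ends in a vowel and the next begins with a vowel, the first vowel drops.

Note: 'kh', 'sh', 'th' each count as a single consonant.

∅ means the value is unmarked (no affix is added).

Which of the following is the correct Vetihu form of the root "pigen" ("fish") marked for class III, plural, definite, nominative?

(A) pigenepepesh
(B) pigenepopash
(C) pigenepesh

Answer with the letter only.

A

Attach definiteness definite -ep → pigenep.
Attach case nominative -op → pigenepop.
Attach number plural -ash → pigenepopash.
noun class = class III: zero marking, form stays pigenepopash.
Apply vowel harmony: pigenepopash → pigenepepesh.
Vowel deletion: no change.
So the correct form is pigenepepesh, option (A).
(B) pigenepopash is wrong: it fails to apply the sound rule(s).
(C) pigenepesh is wrong: it uses indefinite instead of definite for definiteness.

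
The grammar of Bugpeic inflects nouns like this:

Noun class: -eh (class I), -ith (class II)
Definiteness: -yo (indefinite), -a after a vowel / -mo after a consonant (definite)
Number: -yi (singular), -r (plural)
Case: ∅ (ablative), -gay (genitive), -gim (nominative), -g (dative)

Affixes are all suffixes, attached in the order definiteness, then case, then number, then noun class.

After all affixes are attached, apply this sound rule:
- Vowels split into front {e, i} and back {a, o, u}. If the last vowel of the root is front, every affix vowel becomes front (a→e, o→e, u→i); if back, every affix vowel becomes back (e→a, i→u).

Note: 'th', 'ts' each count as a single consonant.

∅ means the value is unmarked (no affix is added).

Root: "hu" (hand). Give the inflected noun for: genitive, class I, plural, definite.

huagayrah

Attach definiteness definite -a (after vowel 'u') → hua.
Attach case genitive -gay → huagay.
Attach number plural -r → huagayr.
Attach noun class class I -eh → huagayreh.
Apply vowel harmony: huagayreh → huagayrah.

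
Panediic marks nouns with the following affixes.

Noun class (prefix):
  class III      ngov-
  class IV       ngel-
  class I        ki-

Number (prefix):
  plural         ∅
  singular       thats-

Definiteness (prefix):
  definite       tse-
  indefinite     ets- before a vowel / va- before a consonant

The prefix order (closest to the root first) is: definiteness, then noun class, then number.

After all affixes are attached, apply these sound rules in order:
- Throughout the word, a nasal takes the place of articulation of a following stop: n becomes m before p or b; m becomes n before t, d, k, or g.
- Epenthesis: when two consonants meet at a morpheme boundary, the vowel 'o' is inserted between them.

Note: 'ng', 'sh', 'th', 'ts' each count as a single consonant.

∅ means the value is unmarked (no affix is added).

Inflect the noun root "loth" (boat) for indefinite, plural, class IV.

ngelovaloth

Attach definiteness indefinite va- (before consonant 'l') → valoth.
Attach noun class class IV ngel- → ngelvaloth.
number = plural: zero marking, form stays ngelvaloth.
Nasal assimilation: no change.
Apply epenthesis: ngelvaloth → ngelovaloth.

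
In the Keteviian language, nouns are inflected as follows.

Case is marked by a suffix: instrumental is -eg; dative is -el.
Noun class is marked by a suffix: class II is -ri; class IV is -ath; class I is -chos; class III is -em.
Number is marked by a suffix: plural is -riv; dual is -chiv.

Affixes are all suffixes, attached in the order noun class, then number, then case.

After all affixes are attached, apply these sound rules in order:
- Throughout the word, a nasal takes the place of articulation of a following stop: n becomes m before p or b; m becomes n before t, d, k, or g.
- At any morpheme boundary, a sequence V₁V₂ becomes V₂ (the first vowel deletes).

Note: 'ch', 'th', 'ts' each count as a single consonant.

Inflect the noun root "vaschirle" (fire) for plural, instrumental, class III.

vaschirlemriveg

Attach noun class class III -em → vaschirleem.
Attach number plural -riv → vaschirleemriv.
Attach case instrumental -eg → vaschirleemriveg.
Nasal assimilation: no change.
Apply vowel deletion: vaschirleemriveg → vaschirlemriveg.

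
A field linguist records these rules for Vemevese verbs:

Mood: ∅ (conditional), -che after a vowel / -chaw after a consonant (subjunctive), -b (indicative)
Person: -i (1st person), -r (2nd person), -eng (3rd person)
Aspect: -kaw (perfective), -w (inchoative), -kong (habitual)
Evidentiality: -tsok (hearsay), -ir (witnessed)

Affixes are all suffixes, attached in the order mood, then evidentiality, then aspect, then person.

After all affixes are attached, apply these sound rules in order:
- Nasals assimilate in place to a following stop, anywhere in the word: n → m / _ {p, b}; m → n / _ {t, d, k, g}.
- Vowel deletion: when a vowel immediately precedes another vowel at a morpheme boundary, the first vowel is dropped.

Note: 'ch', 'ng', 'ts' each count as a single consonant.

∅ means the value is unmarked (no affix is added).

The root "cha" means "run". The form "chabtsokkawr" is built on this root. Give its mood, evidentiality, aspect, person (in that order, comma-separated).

indicative, hearsay, perfective, 2nd person

Segment: cha-b-tsok-kaw-r.
mood: -b → indicative.
evidentiality: -tsok → hearsay.
aspect: -kaw → perfective.
person: -r → 2nd person.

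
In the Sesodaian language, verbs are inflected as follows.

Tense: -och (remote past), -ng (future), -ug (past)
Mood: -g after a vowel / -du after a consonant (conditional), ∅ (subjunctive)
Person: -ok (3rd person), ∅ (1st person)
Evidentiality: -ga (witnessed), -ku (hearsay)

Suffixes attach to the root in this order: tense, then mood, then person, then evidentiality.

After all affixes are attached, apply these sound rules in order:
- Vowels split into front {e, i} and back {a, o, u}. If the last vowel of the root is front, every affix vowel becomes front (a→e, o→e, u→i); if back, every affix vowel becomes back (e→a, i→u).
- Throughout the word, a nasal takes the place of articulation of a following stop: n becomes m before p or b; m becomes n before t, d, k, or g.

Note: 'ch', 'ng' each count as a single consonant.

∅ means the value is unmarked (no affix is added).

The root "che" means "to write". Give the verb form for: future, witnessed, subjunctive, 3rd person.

chengekge

Attach tense future -ng → cheng.
mood = subjunctive: zero marking, form stays cheng.
Attach person 3rd person -ok → chengok.
Attach evidentiality witnessed -ga → chengokga.
Apply vowel harmony: chengokga → chengekge.
Nasal assimilation: no change.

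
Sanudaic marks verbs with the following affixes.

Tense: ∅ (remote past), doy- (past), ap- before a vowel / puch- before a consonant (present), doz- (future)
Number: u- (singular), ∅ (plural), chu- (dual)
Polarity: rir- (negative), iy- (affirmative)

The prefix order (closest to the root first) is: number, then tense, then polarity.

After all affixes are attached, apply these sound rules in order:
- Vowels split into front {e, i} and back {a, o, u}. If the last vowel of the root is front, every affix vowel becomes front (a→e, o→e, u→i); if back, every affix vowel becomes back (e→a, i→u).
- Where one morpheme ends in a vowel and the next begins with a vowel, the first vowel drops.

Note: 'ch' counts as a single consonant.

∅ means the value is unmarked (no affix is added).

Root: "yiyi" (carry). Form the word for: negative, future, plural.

number = plural: zero marking, form stays yiyi.
Attach tense future doz- → dozyiyi.
Attach polarity negative rir- → rirdozyiyi.
Apply vowel harmony: rirdozyiyi → rirdezyiyi.
Vowel deletion: no change.

rirdezyiyi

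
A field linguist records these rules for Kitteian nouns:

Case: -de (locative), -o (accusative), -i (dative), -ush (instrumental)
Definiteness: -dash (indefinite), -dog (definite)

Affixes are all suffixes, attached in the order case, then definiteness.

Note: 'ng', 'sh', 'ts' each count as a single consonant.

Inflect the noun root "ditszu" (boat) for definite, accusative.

Attach case accusative -o → ditszuo.
Attach definiteness definite -dog → ditszuodog.

ditszuodog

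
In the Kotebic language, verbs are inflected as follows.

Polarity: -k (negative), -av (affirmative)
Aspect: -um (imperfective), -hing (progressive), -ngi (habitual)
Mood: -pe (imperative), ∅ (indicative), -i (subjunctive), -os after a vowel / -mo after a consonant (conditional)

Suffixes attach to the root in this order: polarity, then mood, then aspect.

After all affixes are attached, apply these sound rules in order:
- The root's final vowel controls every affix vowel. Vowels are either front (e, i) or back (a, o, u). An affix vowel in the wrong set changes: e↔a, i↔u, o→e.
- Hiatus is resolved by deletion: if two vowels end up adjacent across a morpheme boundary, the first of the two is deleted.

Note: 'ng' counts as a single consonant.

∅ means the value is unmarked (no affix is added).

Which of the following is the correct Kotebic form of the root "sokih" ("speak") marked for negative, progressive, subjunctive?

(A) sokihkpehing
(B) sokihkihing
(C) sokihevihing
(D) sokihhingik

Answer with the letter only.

B

Attach polarity negative -k → sokihk.
Attach mood subjunctive -i → sokihki.
Attach aspect progressive -hing → sokihkihing.
Vowel harmony: no change.
Vowel deletion: no change.
So the correct form is sokihkihing, option (B).
(C) sokihevihing is wrong: it uses affirmative instead of negative for polarity.
(A) sokihkpehing is wrong: it uses imperative instead of subjunctive for mood.
(D) sokihhingik is wrong: it has the affixes in the wrong order.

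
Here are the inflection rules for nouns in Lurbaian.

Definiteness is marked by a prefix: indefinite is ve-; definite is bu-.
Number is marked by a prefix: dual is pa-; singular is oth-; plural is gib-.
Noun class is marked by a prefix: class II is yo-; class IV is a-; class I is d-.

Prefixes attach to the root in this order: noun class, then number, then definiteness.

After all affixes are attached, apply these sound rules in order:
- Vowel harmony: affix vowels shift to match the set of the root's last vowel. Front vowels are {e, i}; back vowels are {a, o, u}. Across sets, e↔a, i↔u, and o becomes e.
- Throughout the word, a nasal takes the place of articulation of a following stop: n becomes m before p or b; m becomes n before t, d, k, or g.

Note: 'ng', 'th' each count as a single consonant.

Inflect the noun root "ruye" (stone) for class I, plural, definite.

Attach noun class class I d- → druye.
Attach number plural gib- → gibdruye.
Attach definiteness definite bu- → bugibdruye.
Apply vowel harmony: bugibdruye → bigibdruye.
Nasal assimilation: no change.

bigibdruye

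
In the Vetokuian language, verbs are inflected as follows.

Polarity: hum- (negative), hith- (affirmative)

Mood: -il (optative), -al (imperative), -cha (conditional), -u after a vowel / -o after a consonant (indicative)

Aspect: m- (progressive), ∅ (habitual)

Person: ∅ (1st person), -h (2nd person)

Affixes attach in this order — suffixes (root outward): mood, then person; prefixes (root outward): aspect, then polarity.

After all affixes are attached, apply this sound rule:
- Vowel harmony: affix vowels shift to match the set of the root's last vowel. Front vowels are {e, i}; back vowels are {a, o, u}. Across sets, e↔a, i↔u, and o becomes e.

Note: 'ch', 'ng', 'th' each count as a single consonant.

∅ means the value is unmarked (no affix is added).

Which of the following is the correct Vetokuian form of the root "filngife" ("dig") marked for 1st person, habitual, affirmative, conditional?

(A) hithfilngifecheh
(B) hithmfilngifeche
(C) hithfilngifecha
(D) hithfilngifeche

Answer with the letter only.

D

aspect = habitual: zero marking, form stays filngife.
Attach mood conditional -cha → filngifecha.
Attach polarity affirmative hith- → hithfilngifecha.
person = 1st person: zero marking, form stays hithfilngifecha.
Apply vowel harmony: hithfilngifecha → hithfilngifeche.
So the correct form is hithfilngifeche, option (D).
(C) hithfilngifecha is wrong: it fails to apply the sound rule(s).
(B) hithmfilngifeche is wrong: it uses progressive instead of habitual for aspect.
(A) hithfilngifecheh is wrong: it uses 2nd person instead of 1st person for person.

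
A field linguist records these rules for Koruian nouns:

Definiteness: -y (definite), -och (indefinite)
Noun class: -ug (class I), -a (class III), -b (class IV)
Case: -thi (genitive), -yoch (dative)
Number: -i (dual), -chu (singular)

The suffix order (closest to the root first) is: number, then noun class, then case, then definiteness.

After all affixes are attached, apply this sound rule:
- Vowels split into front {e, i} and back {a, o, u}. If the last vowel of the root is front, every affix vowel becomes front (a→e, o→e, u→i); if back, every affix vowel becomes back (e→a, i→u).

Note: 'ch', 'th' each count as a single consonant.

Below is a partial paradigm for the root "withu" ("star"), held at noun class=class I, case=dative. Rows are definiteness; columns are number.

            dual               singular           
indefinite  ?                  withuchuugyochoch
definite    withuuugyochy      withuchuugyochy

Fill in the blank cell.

Attach number dual -i → withui.
Attach noun class class I -ug → withuiug.
Attach case dative -yoch → withuiugyoch.
Attach definiteness indefinite -och → withuiugyochoch.
Apply vowel harmony: withuiugyochoch → withuuugyochoch.

withuuugyochoch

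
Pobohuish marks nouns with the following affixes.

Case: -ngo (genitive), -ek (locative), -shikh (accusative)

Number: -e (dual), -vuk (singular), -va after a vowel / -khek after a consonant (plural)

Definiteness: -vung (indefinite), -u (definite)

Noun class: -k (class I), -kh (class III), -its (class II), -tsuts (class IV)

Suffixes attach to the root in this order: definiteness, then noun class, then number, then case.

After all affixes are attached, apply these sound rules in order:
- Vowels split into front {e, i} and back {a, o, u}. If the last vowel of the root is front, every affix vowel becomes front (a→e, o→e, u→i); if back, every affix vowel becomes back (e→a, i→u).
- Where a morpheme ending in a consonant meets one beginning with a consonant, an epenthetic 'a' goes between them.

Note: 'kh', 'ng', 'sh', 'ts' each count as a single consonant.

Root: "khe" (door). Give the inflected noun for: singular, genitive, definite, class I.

kheikavikange

Attach definiteness definite -u → kheu.
Attach noun class class I -k → kheuk.
Attach number singular -vuk → kheukvuk.
Attach case genitive -ngo → kheukvukngo.
Apply vowel harmony: kheukvukngo → kheikviknge.
Apply epenthesis: kheikviknge → kheikavikange.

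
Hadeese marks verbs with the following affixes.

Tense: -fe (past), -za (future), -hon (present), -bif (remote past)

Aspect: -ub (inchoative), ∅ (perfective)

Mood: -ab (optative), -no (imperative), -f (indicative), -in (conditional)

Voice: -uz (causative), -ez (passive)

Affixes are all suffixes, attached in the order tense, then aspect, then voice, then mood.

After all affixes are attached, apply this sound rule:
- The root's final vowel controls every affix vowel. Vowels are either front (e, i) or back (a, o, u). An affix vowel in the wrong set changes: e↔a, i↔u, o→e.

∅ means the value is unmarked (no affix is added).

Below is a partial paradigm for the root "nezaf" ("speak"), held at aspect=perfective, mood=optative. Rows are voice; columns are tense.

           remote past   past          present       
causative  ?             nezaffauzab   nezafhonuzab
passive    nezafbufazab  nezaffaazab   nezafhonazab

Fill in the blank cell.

nezafbufuzab

Attach tense remote past -bif → nezafbif.
aspect = perfective: zero marking, form stays nezafbif.
Attach voice causative -uz → nezafbifuz.
Attach mood optative -ab → nezafbifuzab.
Apply vowel harmony: nezafbifuzab → nezafbufuzab.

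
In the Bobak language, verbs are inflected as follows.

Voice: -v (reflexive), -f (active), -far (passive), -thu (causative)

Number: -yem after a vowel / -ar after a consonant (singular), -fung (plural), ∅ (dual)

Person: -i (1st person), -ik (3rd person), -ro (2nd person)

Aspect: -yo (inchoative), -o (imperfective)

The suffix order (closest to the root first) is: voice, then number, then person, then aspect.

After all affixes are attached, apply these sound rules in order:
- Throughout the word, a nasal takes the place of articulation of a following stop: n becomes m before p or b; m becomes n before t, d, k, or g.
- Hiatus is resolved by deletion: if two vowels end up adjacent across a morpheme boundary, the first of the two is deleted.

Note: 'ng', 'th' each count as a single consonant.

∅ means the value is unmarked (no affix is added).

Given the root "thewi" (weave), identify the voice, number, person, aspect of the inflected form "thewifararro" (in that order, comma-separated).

Segment: thewi-far-ar-ro-o.
voice: -far → passive.
number: -yem/ar → singular.
person: -ro → 2nd person.
aspect: -o → imperfective.

passive, singular, 2nd person, imperfective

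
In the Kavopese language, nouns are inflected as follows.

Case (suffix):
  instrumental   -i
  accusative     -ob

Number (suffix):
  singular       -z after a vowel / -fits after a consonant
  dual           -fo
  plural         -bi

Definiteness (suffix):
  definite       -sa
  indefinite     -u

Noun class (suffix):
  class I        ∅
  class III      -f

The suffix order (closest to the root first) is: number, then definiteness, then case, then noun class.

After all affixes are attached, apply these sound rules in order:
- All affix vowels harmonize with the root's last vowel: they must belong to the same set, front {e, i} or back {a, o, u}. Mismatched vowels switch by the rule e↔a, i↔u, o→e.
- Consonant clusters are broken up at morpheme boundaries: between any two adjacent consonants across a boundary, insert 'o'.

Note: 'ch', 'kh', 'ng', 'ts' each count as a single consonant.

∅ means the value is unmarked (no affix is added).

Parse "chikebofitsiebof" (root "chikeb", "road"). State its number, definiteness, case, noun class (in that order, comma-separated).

Segment: chikeb-fits-u-ob-f.
number: -z/fits → singular.
definiteness: -u → indefinite.
case: -ob → accusative.
noun class: -f → class III.

singular, indefinite, accusative, class III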